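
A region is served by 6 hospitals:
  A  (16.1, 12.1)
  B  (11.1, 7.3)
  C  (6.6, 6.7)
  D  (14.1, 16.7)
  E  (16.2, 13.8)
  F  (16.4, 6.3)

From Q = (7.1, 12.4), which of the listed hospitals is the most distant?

Squared Euclidean distances:
|QA|² = 81 + 0.09 = 81.09
|QB|² = 16 + 26.01 = 42.01
|QC|² = 0.25 + 32.49 = 32.74
|QD|² = 49 + 18.49 = 67.49
|QE|² = 82.81 + 1.96 = 84.77
|QF|² = 86.49 + 37.21 = 123.7
The largest is to F.

F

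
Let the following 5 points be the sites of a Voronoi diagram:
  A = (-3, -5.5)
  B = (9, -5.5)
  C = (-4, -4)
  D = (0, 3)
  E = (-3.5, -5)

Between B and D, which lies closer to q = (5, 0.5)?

Compare squared distances:
|qB|² = (5−9)² + (0.5−(-5.5))² = 16 + 36 = 52
|qD|² = (5−0)² + (0.5−3)² = 25 + 6.25 = 31.25
52 > 31.25, so D is closer.

D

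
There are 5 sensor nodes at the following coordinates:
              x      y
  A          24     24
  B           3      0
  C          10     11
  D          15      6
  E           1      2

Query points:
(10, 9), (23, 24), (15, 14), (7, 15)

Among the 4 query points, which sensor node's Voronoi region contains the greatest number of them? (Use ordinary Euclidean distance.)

(10, 9) — d² to each: A:421, B:130, C:4, D:34, E:130 → nearest is C
(23, 24) — d² to each: A:1, B:976, C:338, D:388, E:968 → nearest is A
(15, 14) — d² to each: A:181, B:340, C:34, D:64, E:340 → nearest is C
(7, 15) — d² to each: A:370, B:241, C:25, D:145, E:205 → nearest is C
Tally — A:1, C:3. C captures the most (3).

C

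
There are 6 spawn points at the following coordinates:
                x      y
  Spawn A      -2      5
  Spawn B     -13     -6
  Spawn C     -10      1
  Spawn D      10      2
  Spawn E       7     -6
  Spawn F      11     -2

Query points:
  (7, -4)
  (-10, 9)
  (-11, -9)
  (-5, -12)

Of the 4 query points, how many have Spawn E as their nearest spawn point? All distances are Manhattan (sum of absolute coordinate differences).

1

(7, -4) — d to each: Spawn A:18, Spawn B:22, Spawn C:22, Spawn D:9, Spawn E:2, Spawn F:6 → nearest is Spawn E
(-10, 9) — d to each: Spawn A:12, Spawn B:18, Spawn C:8, Spawn D:27, Spawn E:32, Spawn F:32 → nearest is Spawn C
(-11, -9) — d to each: Spawn A:23, Spawn B:5, Spawn C:11, Spawn D:32, Spawn E:21, Spawn F:29 → nearest is Spawn B
(-5, -12) — d to each: Spawn A:20, Spawn B:14, Spawn C:18, Spawn D:29, Spawn E:18, Spawn F:26 → nearest is Spawn B
1 of the 4 points has Spawn E as nearest.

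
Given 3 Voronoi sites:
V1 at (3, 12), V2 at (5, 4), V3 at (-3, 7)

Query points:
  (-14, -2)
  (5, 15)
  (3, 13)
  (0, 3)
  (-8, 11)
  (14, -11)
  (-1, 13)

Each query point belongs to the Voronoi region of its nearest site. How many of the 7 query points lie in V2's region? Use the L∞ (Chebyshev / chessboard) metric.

(-14, -2) — d to each: V1:17, V2:19, V3:11 → nearest is V3
(5, 15) — d to each: V1:3, V2:11, V3:8 → nearest is V1
(3, 13) — d to each: V1:1, V2:9, V3:6 → nearest is V1
(0, 3) — d to each: V1:9, V2:5, V3:4 → nearest is V3
(-8, 11) — d to each: V1:11, V2:13, V3:5 → nearest is V3
(14, -11) — d to each: V1:23, V2:15, V3:18 → nearest is V2
(-1, 13) — d to each: V1:4, V2:9, V3:6 → nearest is V1
1 of the 7 points has V2 as nearest.

1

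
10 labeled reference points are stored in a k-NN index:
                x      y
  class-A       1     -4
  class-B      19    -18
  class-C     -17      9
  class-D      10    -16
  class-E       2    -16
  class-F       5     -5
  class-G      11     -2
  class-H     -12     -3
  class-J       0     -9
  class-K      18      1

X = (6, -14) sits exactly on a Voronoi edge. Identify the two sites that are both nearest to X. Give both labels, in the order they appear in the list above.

Squared distances from X to each site:
d²(X, class-A) = 25 + 100 = 125
d²(X, class-B) = 169 + 16 = 185
d²(X, class-C) = 529 + 529 = 1058
d²(X, class-D) = 16 + 4 = 20
d²(X, class-E) = 16 + 4 = 20
d²(X, class-F) = 1 + 81 = 82
d²(X, class-G) = 25 + 144 = 169
d²(X, class-H) = 324 + 121 = 445
d²(X, class-J) = 36 + 25 = 61
d²(X, class-K) = 144 + 225 = 369
X is equidistant from class-D and class-E (both at squared distance 20), and every other site is strictly farther — so X lies on the class-D–class-E Voronoi edge.

class-D and class-E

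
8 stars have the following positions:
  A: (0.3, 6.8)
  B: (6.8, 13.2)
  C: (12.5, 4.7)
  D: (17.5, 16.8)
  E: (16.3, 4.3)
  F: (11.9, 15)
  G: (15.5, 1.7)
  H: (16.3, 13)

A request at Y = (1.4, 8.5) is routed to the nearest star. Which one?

A

Compare squared distances (the ordering matches that of the actual distances):
|YA|² = 1.21 + 2.89 = 4.1
|YB|² = 29.16 + 22.09 = 51.25
|YC|² = 123.21 + 14.44 = 137.65
|YD|² = 259.21 + 68.89 = 328.1
|YE|² = 222.01 + 17.64 = 239.65
|YF|² = 110.25 + 42.25 = 152.5
|YG|² = 198.81 + 46.24 = 245.05
|YH|² = 222.01 + 20.25 = 242.26
Minimum is at A.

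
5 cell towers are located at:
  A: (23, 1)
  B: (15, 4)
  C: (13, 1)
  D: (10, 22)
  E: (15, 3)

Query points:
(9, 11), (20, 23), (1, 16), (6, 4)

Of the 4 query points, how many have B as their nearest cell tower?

1

(9, 11) — d² to each: A:296, B:85, C:116, D:122, E:100 → nearest is B
(20, 23) — d² to each: A:493, B:386, C:533, D:101, E:425 → nearest is D
(1, 16) — d² to each: A:709, B:340, C:369, D:117, E:365 → nearest is D
(6, 4) — d² to each: A:298, B:81, C:58, D:340, E:82 → nearest is C
1 of the 4 points has B as nearest.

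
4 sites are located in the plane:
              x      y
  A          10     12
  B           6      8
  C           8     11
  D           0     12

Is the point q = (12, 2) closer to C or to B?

B

Compare squared distances:
|qC|² = (12−8)² + (2−11)² = 16 + 81 = 97
|qB|² = (12−6)² + (2−8)² = 36 + 36 = 72
97 > 72, so B is closer.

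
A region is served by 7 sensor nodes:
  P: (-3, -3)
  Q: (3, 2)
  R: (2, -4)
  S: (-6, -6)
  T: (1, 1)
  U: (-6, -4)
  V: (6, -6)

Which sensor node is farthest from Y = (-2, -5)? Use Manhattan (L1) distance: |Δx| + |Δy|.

Q

d(Y,P) = |-2−(-3)| + |-5−(-3)| = 1 + 2 = 3
d(Y,Q) = |-2−3| + |-5−2| = 5 + 7 = 12
d(Y,R) = |-2−2| + |-5−(-4)| = 4 + 1 = 5
d(Y,S) = |-2−(-6)| + |-5−(-6)| = 4 + 1 = 5
d(Y,T) = |-2−1| + |-5−1| = 3 + 6 = 9
d(Y,U) = |-2−(-6)| + |-5−(-4)| = 4 + 1 = 5
d(Y,V) = |-2−6| + |-5−(-6)| = 8 + 1 = 9
The largest is to Q.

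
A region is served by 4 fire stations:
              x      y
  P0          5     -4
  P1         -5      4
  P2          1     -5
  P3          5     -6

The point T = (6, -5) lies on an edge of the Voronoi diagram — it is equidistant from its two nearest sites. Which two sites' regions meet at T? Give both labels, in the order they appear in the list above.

Squared distances from T to each site:
|TP0|² = (6−5)² + (-5−(-4))² = 1 + 1 = 2
|TP1|² = (6−(-5))² + (-5−4)² = 121 + 81 = 202
|TP2|² = (6−1)² + (-5−(-5))² = 25 + 0 = 25
|TP3|² = (6−5)² + (-5−(-6))² = 1 + 1 = 2
T is equidistant from P0 and P3 (both at squared distance 2), and every other site is strictly farther — so T lies on the P0–P3 Voronoi edge.

P0 and P3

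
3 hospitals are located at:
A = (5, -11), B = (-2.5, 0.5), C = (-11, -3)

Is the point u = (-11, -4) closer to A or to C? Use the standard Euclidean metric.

C

Compare squared distances:
|uA|² = (-11−5)² + (-4−(-11))² = 256 + 49 = 305
|uC|² = (-11−(-11))² + (-4−(-3))² = 0 + 1 = 1
305 > 1, so C is closer.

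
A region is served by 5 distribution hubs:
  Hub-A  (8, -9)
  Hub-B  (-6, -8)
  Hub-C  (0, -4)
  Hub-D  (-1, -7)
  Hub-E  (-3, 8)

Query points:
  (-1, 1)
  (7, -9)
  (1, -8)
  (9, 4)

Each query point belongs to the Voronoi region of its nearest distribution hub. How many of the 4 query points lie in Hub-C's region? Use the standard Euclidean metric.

2

(-1, 1) — d² to each: Hub-A:181, Hub-B:106, Hub-C:26, Hub-D:64, Hub-E:53 → nearest is Hub-C
(7, -9) — d² to each: Hub-A:1, Hub-B:170, Hub-C:74, Hub-D:68, Hub-E:389 → nearest is Hub-A
(1, -8) — d² to each: Hub-A:50, Hub-B:49, Hub-C:17, Hub-D:5, Hub-E:272 → nearest is Hub-D
(9, 4) — d² to each: Hub-A:170, Hub-B:369, Hub-C:145, Hub-D:221, Hub-E:160 → nearest is Hub-C
2 of the 4 points have Hub-C as nearest.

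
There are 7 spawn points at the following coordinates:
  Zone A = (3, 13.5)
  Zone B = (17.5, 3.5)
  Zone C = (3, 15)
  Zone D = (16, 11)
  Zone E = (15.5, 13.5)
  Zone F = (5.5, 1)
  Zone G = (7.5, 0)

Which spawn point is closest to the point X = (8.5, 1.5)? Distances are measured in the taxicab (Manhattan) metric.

d(X, Zone A) = |8.5−3| + |1.5−13.5| = 5.5 + 12 = 17.5
d(X, Zone B) = |8.5−17.5| + |1.5−3.5| = 9 + 2 = 11
d(X, Zone C) = |8.5−3| + |1.5−15| = 5.5 + 13.5 = 19
d(X, Zone D) = |8.5−16| + |1.5−11| = 7.5 + 9.5 = 17
d(X, Zone E) = |8.5−15.5| + |1.5−13.5| = 7 + 12 = 19
d(X, Zone F) = |8.5−5.5| + |1.5−1| = 3 + 0.5 = 3.5
d(X, Zone G) = |8.5−7.5| + |1.5−0| = 1 + 1.5 = 2.5
The smallest is to Zone G, so X lies in the Voronoi region of Zone G.

Zone G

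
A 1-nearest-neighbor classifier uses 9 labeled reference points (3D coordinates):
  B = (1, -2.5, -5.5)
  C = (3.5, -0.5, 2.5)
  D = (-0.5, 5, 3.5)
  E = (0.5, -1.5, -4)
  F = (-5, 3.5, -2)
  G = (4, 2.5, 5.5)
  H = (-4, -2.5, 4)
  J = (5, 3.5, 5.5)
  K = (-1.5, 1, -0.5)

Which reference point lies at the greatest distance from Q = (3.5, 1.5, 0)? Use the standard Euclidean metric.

H

Since √ is increasing, it suffices to compare squared distances:
|QB|² = 6.25 + 16 + 30.25 = 52.5
|QC|² = 0 + 4 + 6.25 = 10.25
|QD|² = 16 + 12.25 + 12.25 = 40.5
|QE|² = 9 + 9 + 16 = 34
|QF|² = 72.25 + 4 + 4 = 80.25
|QG|² = 0.25 + 1 + 30.25 = 31.5
|QH|² = 56.25 + 16 + 16 = 88.25
|QJ|² = 2.25 + 4 + 30.25 = 36.5
|QK|² = 25 + 0.25 + 0.25 = 25.5
The largest is to H.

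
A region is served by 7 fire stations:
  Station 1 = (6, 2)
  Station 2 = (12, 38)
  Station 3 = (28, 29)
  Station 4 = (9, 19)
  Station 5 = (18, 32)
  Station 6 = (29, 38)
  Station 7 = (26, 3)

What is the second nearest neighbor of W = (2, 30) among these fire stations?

Since √ is increasing, it suffices to compare squared distances:
d²(W, Station 1) = 16 + 784 = 800
d²(W, Station 2) = 100 + 64 = 164
d²(W, Station 3) = 676 + 1 = 677
d²(W, Station 4) = 49 + 121 = 170
d²(W, Station 5) = 256 + 4 = 260
d²(W, Station 6) = 729 + 64 = 793
d²(W, Station 7) = 576 + 729 = 1305
Sorted ascending: Station 2, Station 4, Station 5, … — the second-nearest is Station 4.

Station 4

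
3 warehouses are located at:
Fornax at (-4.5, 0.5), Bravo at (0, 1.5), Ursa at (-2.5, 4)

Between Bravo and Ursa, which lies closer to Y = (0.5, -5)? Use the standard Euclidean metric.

Bravo

Compare squared distances:
d²(Y, Bravo) = (0.5−0)² + (-5−1.5)² = 0.25 + 42.25 = 42.5
d²(Y, Ursa) = (0.5−(-2.5))² + (-5−4)² = 9 + 81 = 90
42.5 < 90, so Bravo is closer.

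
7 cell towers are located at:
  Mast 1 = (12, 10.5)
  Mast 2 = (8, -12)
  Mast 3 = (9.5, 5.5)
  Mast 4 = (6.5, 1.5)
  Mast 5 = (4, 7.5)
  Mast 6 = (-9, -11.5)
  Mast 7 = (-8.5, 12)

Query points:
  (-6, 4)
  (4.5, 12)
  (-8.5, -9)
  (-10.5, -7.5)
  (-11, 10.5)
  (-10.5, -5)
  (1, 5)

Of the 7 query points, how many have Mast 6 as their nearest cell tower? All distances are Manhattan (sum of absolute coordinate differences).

3

(-6, 4) — d to each: Mast 1:24.5, Mast 2:30, Mast 3:17, Mast 4:15, Mast 5:13.5, Mast 6:18.5, Mast 7:10.5 → nearest is Mast 7
(4.5, 12) — d to each: Mast 1:9, Mast 2:27.5, Mast 3:11.5, Mast 4:12.5, Mast 5:5, Mast 6:37, Mast 7:13 → nearest is Mast 5
(-8.5, -9) — d to each: Mast 1:40, Mast 2:19.5, Mast 3:32.5, Mast 4:25.5, Mast 5:29, Mast 6:3, Mast 7:21 → nearest is Mast 6
(-10.5, -7.5) — d to each: Mast 1:40.5, Mast 2:23, Mast 3:33, Mast 4:26, Mast 5:29.5, Mast 6:5.5, Mast 7:21.5 → nearest is Mast 6
(-11, 10.5) — d to each: Mast 1:23, Mast 2:41.5, Mast 3:25.5, Mast 4:26.5, Mast 5:18, Mast 6:24, Mast 7:4 → nearest is Mast 7
(-10.5, -5) — d to each: Mast 1:38, Mast 2:25.5, Mast 3:30.5, Mast 4:23.5, Mast 5:27, Mast 6:8, Mast 7:19 → nearest is Mast 6
(1, 5) — d to each: Mast 1:16.5, Mast 2:24, Mast 3:9, Mast 4:9, Mast 5:5.5, Mast 6:26.5, Mast 7:16.5 → nearest is Mast 5
3 of the 7 points have Mast 6 as nearest.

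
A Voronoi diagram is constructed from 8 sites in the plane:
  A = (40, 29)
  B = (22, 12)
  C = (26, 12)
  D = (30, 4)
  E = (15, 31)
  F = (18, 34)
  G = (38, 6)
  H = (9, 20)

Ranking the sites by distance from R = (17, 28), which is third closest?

Squared Euclidean distances:
|RA|² = 529 + 1 = 530
|RB|² = 25 + 256 = 281
|RC|² = 81 + 256 = 337
|RD|² = 169 + 576 = 745
|RE|² = 4 + 9 = 13
|RF|² = 1 + 36 = 37
|RG|² = 441 + 484 = 925
|RH|² = 64 + 64 = 128
Sorted ascending: E, F, H, B, … — the third-nearest is H.

H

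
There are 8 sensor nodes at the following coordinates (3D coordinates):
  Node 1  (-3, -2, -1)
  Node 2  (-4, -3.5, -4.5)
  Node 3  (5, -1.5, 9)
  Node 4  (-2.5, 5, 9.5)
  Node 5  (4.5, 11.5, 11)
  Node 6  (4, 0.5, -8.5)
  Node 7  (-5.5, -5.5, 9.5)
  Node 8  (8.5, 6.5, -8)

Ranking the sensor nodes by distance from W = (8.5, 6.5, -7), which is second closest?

Node 6

Squared Euclidean distances:
d²(W, Node 1) = 132.25 + 72.25 + 36 = 240.5
d²(W, Node 2) = 156.25 + 100 + 6.25 = 262.5
d²(W, Node 3) = 12.25 + 64 + 256 = 332.25
d²(W, Node 4) = 121 + 2.25 + 272.25 = 395.5
d²(W, Node 5) = 16 + 25 + 324 = 365
d²(W, Node 6) = 20.25 + 36 + 2.25 = 58.5
d²(W, Node 7) = 196 + 144 + 272.25 = 612.25
d²(W, Node 8) = 0 + 0 + 1 = 1
Sorted ascending: Node 8, Node 6, Node 1, … — the second-nearest is Node 6.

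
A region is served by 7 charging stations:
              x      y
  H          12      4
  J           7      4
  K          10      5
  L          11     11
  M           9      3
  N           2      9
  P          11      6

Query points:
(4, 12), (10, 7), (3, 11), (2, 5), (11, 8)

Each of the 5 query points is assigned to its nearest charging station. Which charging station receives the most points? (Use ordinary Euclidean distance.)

(4, 12) — d² to each: H:128, J:73, K:85, L:50, M:106, N:13, P:85 → nearest is N
(10, 7) — d² to each: H:13, J:18, K:4, L:17, M:17, N:68, P:2 → nearest is P
(3, 11) — d² to each: H:130, J:65, K:85, L:64, M:100, N:5, P:89 → nearest is N
(2, 5) — d² to each: H:101, J:26, K:64, L:117, M:53, N:16, P:82 → nearest is N
(11, 8) — d² to each: H:17, J:32, K:10, L:9, M:29, N:82, P:4 → nearest is P
Tally — N:3, P:2. N captures the most (3).

N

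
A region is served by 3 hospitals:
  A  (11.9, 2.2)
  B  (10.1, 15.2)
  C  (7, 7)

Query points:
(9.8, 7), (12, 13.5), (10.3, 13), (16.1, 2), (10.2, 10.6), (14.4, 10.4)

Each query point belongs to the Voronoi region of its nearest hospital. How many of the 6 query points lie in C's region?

(9.8, 7) — d² to each: A:27.45, B:67.33, C:7.84 → nearest is C
(12, 13.5) — d² to each: A:127.7, B:6.5, C:67.25 → nearest is B
(10.3, 13) — d² to each: A:119.2, B:4.88, C:46.89 → nearest is B
(16.1, 2) — d² to each: A:17.68, B:210.24, C:107.81 → nearest is A
(10.2, 10.6) — d² to each: A:73.45, B:21.17, C:23.2 → nearest is B
(14.4, 10.4) — d² to each: A:73.49, B:41.53, C:66.32 → nearest is B
1 of the 6 points has C as nearest.

1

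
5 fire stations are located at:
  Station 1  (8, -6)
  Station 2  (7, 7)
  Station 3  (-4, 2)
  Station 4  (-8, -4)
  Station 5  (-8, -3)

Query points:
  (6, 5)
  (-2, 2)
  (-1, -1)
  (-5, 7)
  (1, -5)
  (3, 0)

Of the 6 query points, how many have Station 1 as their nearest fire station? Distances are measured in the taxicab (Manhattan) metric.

1

(6, 5) — d to each: Station 1:13, Station 2:3, Station 3:13, Station 4:23, Station 5:22 → nearest is Station 2
(-2, 2) — d to each: Station 1:18, Station 2:14, Station 3:2, Station 4:12, Station 5:11 → nearest is Station 3
(-1, -1) — d to each: Station 1:14, Station 2:16, Station 3:6, Station 4:10, Station 5:9 → nearest is Station 3
(-5, 7) — d to each: Station 1:26, Station 2:12, Station 3:6, Station 4:14, Station 5:13 → nearest is Station 3
(1, -5) — d to each: Station 1:8, Station 2:18, Station 3:12, Station 4:10, Station 5:11 → nearest is Station 1
(3, 0) — d to each: Station 1:11, Station 2:11, Station 3:9, Station 4:15, Station 5:14 → nearest is Station 3
1 of the 6 points has Station 1 as nearest.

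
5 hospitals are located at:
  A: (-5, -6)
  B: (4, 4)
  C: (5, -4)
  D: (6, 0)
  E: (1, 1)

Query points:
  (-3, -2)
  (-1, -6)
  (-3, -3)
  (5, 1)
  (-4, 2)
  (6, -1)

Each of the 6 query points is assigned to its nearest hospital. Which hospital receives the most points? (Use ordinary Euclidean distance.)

(-3, -2) — d² to each: A:20, B:85, C:68, D:85, E:25 → nearest is A
(-1, -6) — d² to each: A:16, B:125, C:40, D:85, E:53 → nearest is A
(-3, -3) — d² to each: A:13, B:98, C:65, D:90, E:32 → nearest is A
(5, 1) — d² to each: A:149, B:10, C:25, D:2, E:16 → nearest is D
(-4, 2) — d² to each: A:65, B:68, C:117, D:104, E:26 → nearest is E
(6, -1) — d² to each: A:146, B:29, C:10, D:1, E:29 → nearest is D
Tally — A:3, D:2, E:1. A captures the most (3).

A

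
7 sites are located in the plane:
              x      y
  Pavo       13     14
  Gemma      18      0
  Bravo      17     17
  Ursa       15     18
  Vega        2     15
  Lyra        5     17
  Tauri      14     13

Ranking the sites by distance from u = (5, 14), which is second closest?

Vega

Compare squared distances (the ordering matches that of the actual distances):
d²(u, Pavo) = (5−13)² + (14−14)² = 64 + 0 = 64
d²(u, Gemma) = (5−18)² + (14−0)² = 169 + 196 = 365
d²(u, Bravo) = (5−17)² + (14−17)² = 144 + 9 = 153
d²(u, Ursa) = (5−15)² + (14−18)² = 100 + 16 = 116
d²(u, Vega) = (5−2)² + (14−15)² = 9 + 1 = 10
d²(u, Lyra) = (5−5)² + (14−17)² = 0 + 9 = 9
d²(u, Tauri) = (5−14)² + (14−13)² = 81 + 1 = 82
Sorted ascending: Lyra, Vega, Pavo, … — the second-nearest is Vega.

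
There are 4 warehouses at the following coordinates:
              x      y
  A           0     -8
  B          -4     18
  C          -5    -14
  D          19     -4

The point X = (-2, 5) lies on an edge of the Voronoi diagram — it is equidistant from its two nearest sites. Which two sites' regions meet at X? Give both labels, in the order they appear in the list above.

Squared distances from X to each site:
|XA|² = (-2−0)² + (5−(-8))² = 4 + 169 = 173
|XB|² = (-2−(-4))² + (5−18)² = 4 + 169 = 173
|XC|² = (-2−(-5))² + (5−(-14))² = 9 + 361 = 370
|XD|² = (-2−19)² + (5−(-4))² = 441 + 81 = 522
X is equidistant from A and B (both at squared distance 173), and every other site is strictly farther — so X lies on the A–B Voronoi edge.

A and B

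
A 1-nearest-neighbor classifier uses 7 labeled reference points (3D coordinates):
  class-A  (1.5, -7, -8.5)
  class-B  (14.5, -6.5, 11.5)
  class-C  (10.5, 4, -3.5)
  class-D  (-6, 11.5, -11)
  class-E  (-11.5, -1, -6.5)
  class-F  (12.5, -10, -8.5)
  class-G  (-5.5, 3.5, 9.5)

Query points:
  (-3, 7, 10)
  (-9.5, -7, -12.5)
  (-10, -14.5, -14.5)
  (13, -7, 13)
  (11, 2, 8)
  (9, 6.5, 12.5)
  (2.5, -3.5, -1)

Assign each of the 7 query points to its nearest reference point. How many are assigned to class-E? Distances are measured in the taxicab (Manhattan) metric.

(-3, 7, 10) — d to each: class-A:37, class-B:32.5, class-C:30, class-D:28.5, class-E:33, class-F:51, class-G:6.5 → nearest is class-G
(-9.5, -7, -12.5) — d to each: class-A:15, class-B:48.5, class-C:40, class-D:23.5, class-E:14, class-F:29, class-G:36.5 → nearest is class-E
(-10, -14.5, -14.5) — d to each: class-A:25, class-B:58.5, class-C:50, class-D:33.5, class-E:23, class-F:33, class-G:46.5 → nearest is class-E
(13, -7, 13) — d to each: class-A:33, class-B:3.5, class-C:30, class-D:61.5, class-E:50, class-F:25, class-G:32.5 → nearest is class-B
(11, 2, 8) — d to each: class-A:35, class-B:15.5, class-C:14, class-D:45.5, class-E:40, class-F:30, class-G:19.5 → nearest is class-C
(9, 6.5, 12.5) — d to each: class-A:42, class-B:19.5, class-C:20, class-D:43.5, class-E:47, class-F:41, class-G:20.5 → nearest is class-B
(2.5, -3.5, -1) — d to each: class-A:12, class-B:27.5, class-C:18, class-D:33.5, class-E:22, class-F:24, class-G:25.5 → nearest is class-A
2 of the 7 points have class-E as nearest.

2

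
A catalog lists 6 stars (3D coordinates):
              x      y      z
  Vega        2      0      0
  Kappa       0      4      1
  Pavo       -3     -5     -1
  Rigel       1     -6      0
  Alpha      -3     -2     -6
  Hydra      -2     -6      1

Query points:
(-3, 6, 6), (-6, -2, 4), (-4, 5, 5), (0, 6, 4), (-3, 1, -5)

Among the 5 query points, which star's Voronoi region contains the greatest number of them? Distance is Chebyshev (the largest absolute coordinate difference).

Kappa

(-3, 6, 6) — d to each: Vega:6, Kappa:5, Pavo:11, Rigel:12, Alpha:12, Hydra:12 → nearest is Kappa
(-6, -2, 4) — d to each: Vega:8, Kappa:6, Pavo:5, Rigel:7, Alpha:10, Hydra:4 → nearest is Hydra
(-4, 5, 5) — d to each: Vega:6, Kappa:4, Pavo:10, Rigel:11, Alpha:11, Hydra:11 → nearest is Kappa
(0, 6, 4) — d to each: Vega:6, Kappa:3, Pavo:11, Rigel:12, Alpha:10, Hydra:12 → nearest is Kappa
(-3, 1, -5) — d to each: Vega:5, Kappa:6, Pavo:6, Rigel:7, Alpha:3, Hydra:7 → nearest is Alpha
Tally — Kappa:3, Alpha:1, Hydra:1. Kappa captures the most (3).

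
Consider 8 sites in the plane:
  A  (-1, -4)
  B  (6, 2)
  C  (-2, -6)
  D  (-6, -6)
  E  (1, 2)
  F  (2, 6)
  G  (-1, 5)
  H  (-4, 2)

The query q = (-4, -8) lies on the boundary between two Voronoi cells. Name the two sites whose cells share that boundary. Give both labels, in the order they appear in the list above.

Squared distances from q to each site:
|qA|² = 9 + 16 = 25
|qB|² = 100 + 100 = 200
|qC|² = 4 + 4 = 8
|qD|² = 4 + 4 = 8
|qE|² = 25 + 100 = 125
|qF|² = 36 + 196 = 232
|qG|² = 9 + 169 = 178
|qH|² = 0 + 100 = 100
q is equidistant from C and D (both at squared distance 8), and every other site is strictly farther — so q lies on the C–D Voronoi edge.

C and D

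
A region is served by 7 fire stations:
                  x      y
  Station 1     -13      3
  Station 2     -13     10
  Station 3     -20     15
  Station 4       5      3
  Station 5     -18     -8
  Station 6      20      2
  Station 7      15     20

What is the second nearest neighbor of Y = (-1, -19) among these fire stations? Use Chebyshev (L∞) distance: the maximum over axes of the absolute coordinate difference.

Station 6

d(Y, Station 1) = max(12, 22) = 22
d(Y, Station 2) = max(12, 29) = 29
d(Y, Station 3) = max(19, 34) = 34
d(Y, Station 4) = max(6, 22) = 22
d(Y, Station 5) = max(17, 11) = 17
d(Y, Station 6) = max(21, 21) = 21
d(Y, Station 7) = max(16, 39) = 39
Sorted ascending: Station 5, Station 6, Station 1, … — the second-nearest is Station 6.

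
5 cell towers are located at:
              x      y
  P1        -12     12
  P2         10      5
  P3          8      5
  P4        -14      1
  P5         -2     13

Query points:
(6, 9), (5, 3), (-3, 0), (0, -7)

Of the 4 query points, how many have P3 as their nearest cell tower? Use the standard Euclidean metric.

3

(6, 9) — d² to each: P1:333, P2:32, P3:20, P4:464, P5:80 → nearest is P3
(5, 3) — d² to each: P1:370, P2:29, P3:13, P4:365, P5:149 → nearest is P3
(-3, 0) — d² to each: P1:225, P2:194, P3:146, P4:122, P5:170 → nearest is P4
(0, -7) — d² to each: P1:505, P2:244, P3:208, P4:260, P5:404 → nearest is P3
3 of the 4 points have P3 as nearest.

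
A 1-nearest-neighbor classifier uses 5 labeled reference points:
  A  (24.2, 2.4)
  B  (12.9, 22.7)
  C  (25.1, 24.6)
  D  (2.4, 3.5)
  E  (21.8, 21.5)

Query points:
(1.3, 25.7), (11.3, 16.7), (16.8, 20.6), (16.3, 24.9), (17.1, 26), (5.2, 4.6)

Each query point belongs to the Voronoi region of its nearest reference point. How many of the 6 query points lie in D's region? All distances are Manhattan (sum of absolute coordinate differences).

1

(1.3, 25.7) — d to each: A:46.2, B:14.6, C:24.9, D:23.3, E:24.7 → nearest is B
(11.3, 16.7) — d to each: A:27.2, B:7.6, C:21.7, D:22.1, E:15.3 → nearest is B
(16.8, 20.6) — d to each: A:25.6, B:6, C:12.3, D:31.5, E:5.9 → nearest is E
(16.3, 24.9) — d to each: A:30.4, B:5.6, C:9.1, D:35.3, E:8.9 → nearest is B
(17.1, 26) — d to each: A:30.7, B:7.5, C:9.4, D:37.2, E:9.2 → nearest is B
(5.2, 4.6) — d to each: A:21.2, B:25.8, C:39.9, D:3.9, E:33.5 → nearest is D
1 of the 6 points has D as nearest.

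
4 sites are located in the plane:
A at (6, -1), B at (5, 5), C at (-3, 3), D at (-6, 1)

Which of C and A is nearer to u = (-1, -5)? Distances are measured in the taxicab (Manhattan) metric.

d(u,C) = |-1−(-3)| + |-5−3| = 2 + 8 = 10
d(u,A) = |-1−6| + |-5−(-1)| = 7 + 4 = 11
10 < 11, so C is closer.

C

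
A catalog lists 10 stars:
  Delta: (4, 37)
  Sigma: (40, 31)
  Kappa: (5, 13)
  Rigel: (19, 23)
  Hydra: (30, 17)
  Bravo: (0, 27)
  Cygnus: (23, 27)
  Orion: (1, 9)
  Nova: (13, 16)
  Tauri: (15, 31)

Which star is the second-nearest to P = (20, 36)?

Cygnus

Since √ is increasing, it suffices to compare squared distances:
d²(P, Delta) = 256 + 1 = 257
d²(P, Sigma) = 400 + 25 = 425
d²(P, Kappa) = 225 + 529 = 754
d²(P, Rigel) = 1 + 169 = 170
d²(P, Hydra) = 100 + 361 = 461
d²(P, Bravo) = 400 + 81 = 481
d²(P, Cygnus) = 9 + 81 = 90
d²(P, Orion) = 361 + 729 = 1090
d²(P, Nova) = 49 + 400 = 449
d²(P, Tauri) = 25 + 25 = 50
Sorted ascending: Tauri, Cygnus, Rigel, … — the second-nearest is Cygnus.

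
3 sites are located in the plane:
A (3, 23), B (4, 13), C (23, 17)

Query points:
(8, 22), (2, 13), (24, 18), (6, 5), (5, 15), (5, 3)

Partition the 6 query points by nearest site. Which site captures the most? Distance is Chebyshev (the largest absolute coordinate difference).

B

(8, 22) — d to each: A:5, B:9, C:15 → nearest is A
(2, 13) — d to each: A:10, B:2, C:21 → nearest is B
(24, 18) — d to each: A:21, B:20, C:1 → nearest is C
(6, 5) — d to each: A:18, B:8, C:17 → nearest is B
(5, 15) — d to each: A:8, B:2, C:18 → nearest is B
(5, 3) — d to each: A:20, B:10, C:18 → nearest is B
Tally — A:1, B:4, C:1. B captures the most (4).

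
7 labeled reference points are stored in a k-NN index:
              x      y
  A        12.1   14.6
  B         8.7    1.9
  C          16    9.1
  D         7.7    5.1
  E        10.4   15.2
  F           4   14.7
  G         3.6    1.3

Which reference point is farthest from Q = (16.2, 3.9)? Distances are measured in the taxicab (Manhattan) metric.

d(Q,A) = |16.2−12.1| + |3.9−14.6| = 4.1 + 10.7 = 14.8
d(Q,B) = |16.2−8.7| + |3.9−1.9| = 7.5 + 2 = 9.5
d(Q,C) = |16.2−16| + |3.9−9.1| = 0.2 + 5.2 = 5.4
d(Q,D) = |16.2−7.7| + |3.9−5.1| = 8.5 + 1.2 = 9.7
d(Q,E) = |16.2−10.4| + |3.9−15.2| = 5.8 + 11.3 = 17.1
d(Q,F) = |16.2−4| + |3.9−14.7| = 12.2 + 10.8 = 23
d(Q,G) = |16.2−3.6| + |3.9−1.3| = 12.6 + 2.6 = 15.2
The largest is to F.

F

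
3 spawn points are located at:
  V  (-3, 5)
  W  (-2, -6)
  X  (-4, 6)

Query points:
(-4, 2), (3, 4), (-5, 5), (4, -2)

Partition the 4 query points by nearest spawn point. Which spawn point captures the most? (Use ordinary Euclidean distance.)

V

(-4, 2) — d² to each: V:10, W:68, X:16 → nearest is V
(3, 4) — d² to each: V:37, W:125, X:53 → nearest is V
(-5, 5) — d² to each: V:4, W:130, X:2 → nearest is X
(4, -2) — d² to each: V:98, W:52, X:128 → nearest is W
Tally — V:2, W:1, X:1. V captures the most (2).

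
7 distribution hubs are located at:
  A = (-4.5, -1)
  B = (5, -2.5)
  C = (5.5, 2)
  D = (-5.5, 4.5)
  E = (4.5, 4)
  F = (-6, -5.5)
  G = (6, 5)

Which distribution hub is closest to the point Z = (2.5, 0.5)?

Since √ is increasing, it suffices to compare squared distances:
|ZA|² = (2.5−(-4.5))² + (0.5−(-1))² = 49 + 2.25 = 51.25
|ZB|² = (2.5−5)² + (0.5−(-2.5))² = 6.25 + 9 = 15.25
|ZC|² = (2.5−5.5)² + (0.5−2)² = 9 + 2.25 = 11.25
|ZD|² = (2.5−(-5.5))² + (0.5−4.5)² = 64 + 16 = 80
|ZE|² = (2.5−4.5)² + (0.5−4)² = 4 + 12.25 = 16.25
|ZF|² = (2.5−(-6))² + (0.5−(-5.5))² = 72.25 + 36 = 108.25
|ZG|² = (2.5−6)² + (0.5−5)² = 12.25 + 20.25 = 32.5
The smallest is to C, so Z lies in the Voronoi region of C.

C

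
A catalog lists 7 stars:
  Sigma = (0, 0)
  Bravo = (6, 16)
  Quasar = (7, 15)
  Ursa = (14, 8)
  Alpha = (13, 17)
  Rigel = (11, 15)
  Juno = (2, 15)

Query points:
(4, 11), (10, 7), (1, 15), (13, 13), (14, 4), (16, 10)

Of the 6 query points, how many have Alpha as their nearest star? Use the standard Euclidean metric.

(4, 11) — d² to each: Sigma:137, Bravo:29, Quasar:25, Ursa:109, Alpha:117, Rigel:65, Juno:20 → nearest is Juno
(10, 7) — d² to each: Sigma:149, Bravo:97, Quasar:73, Ursa:17, Alpha:109, Rigel:65, Juno:128 → nearest is Ursa
(1, 15) — d² to each: Sigma:226, Bravo:26, Quasar:36, Ursa:218, Alpha:148, Rigel:100, Juno:1 → nearest is Juno
(13, 13) — d² to each: Sigma:338, Bravo:58, Quasar:40, Ursa:26, Alpha:16, Rigel:8, Juno:125 → nearest is Rigel
(14, 4) — d² to each: Sigma:212, Bravo:208, Quasar:170, Ursa:16, Alpha:170, Rigel:130, Juno:265 → nearest is Ursa
(16, 10) — d² to each: Sigma:356, Bravo:136, Quasar:106, Ursa:8, Alpha:58, Rigel:50, Juno:221 → nearest is Ursa
0 of the 6 points have Alpha as nearest.

0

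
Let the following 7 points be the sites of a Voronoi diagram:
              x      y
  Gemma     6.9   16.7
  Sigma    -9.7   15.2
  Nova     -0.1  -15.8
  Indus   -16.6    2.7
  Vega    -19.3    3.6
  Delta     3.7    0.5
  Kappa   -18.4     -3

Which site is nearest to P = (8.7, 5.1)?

Compare squared distances (the ordering matches that of the actual distances):
d²(P, Gemma) = 3.24 + 134.56 = 137.8
d²(P, Sigma) = 338.56 + 102.01 = 440.57
d²(P, Nova) = 77.44 + 436.81 = 514.25
d²(P, Indus) = 640.09 + 5.76 = 645.85
d²(P, Vega) = 784 + 2.25 = 786.25
d²(P, Delta) = 25 + 21.16 = 46.16
d²(P, Kappa) = 734.41 + 65.61 = 800.02
The smallest is to Delta, so P lies in the Voronoi region of Delta.

Delta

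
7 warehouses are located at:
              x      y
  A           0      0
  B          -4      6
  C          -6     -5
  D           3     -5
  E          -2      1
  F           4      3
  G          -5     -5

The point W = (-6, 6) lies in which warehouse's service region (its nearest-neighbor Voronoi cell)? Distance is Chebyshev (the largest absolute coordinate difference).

d(W,A) = max(6, 6) = 6
d(W,B) = max(2, 0) = 2
d(W,C) = max(0, 11) = 11
d(W,D) = max(9, 11) = 11
d(W,E) = max(4, 5) = 5
d(W,F) = max(10, 3) = 10
d(W,G) = max(1, 11) = 11
The smallest is to B, so W lies in the Voronoi region of B.

B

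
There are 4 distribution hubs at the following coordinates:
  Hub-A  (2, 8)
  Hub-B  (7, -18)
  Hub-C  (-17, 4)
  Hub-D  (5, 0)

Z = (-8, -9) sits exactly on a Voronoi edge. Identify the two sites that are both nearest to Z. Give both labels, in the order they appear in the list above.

Hub-C and Hub-D

Squared distances from Z to each site:
d²(Z, Hub-A) = (-8−2)² + (-9−8)² = 100 + 289 = 389
d²(Z, Hub-B) = (-8−7)² + (-9−(-18))² = 225 + 81 = 306
d²(Z, Hub-C) = (-8−(-17))² + (-9−4)² = 81 + 169 = 250
d²(Z, Hub-D) = (-8−5)² + (-9−0)² = 169 + 81 = 250
Z is equidistant from Hub-C and Hub-D (both at squared distance 250), and every other site is strictly farther — so Z lies on the Hub-C–Hub-D Voronoi edge.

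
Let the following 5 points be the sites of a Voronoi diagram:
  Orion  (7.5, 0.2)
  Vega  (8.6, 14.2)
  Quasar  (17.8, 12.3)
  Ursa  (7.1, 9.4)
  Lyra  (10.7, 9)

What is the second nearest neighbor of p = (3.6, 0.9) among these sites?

Ursa

Squared Euclidean distances:
d²(p, Orion) = (3.6−7.5)² + (0.9−0.2)² = 15.21 + 0.49 = 15.7
d²(p, Vega) = (3.6−8.6)² + (0.9−14.2)² = 25 + 176.89 = 201.89
d²(p, Quasar) = (3.6−17.8)² + (0.9−12.3)² = 201.64 + 129.96 = 331.6
d²(p, Ursa) = (3.6−7.1)² + (0.9−9.4)² = 12.25 + 72.25 = 84.5
d²(p, Lyra) = (3.6−10.7)² + (0.9−9)² = 50.41 + 65.61 = 116.02
Sorted ascending: Orion, Ursa, Lyra, … — the second-nearest is Ursa.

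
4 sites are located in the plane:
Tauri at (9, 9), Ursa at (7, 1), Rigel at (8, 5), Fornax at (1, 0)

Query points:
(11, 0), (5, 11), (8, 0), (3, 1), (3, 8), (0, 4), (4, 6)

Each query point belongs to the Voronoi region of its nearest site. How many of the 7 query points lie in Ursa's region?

(11, 0) — d² to each: Tauri:85, Ursa:17, Rigel:34, Fornax:100 → nearest is Ursa
(5, 11) — d² to each: Tauri:20, Ursa:104, Rigel:45, Fornax:137 → nearest is Tauri
(8, 0) — d² to each: Tauri:82, Ursa:2, Rigel:25, Fornax:49 → nearest is Ursa
(3, 1) — d² to each: Tauri:100, Ursa:16, Rigel:41, Fornax:5 → nearest is Fornax
(3, 8) — d² to each: Tauri:37, Ursa:65, Rigel:34, Fornax:68 → nearest is Rigel
(0, 4) — d² to each: Tauri:106, Ursa:58, Rigel:65, Fornax:17 → nearest is Fornax
(4, 6) — d² to each: Tauri:34, Ursa:34, Rigel:17, Fornax:45 → nearest is Rigel
2 of the 7 points have Ursa as nearest.

2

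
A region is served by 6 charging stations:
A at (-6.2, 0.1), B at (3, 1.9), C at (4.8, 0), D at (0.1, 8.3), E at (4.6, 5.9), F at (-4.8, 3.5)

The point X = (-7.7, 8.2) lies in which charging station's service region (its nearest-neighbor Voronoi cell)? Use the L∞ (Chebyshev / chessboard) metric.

F

d(X,A) = max(1.5, 8.1) = 8.1
d(X,B) = max(10.7, 6.3) = 10.7
d(X,C) = max(12.5, 8.2) = 12.5
d(X,D) = max(7.8, 0.1) = 7.8
d(X,E) = max(12.3, 2.3) = 12.3
d(X,F) = max(2.9, 4.7) = 4.7
F is nearest.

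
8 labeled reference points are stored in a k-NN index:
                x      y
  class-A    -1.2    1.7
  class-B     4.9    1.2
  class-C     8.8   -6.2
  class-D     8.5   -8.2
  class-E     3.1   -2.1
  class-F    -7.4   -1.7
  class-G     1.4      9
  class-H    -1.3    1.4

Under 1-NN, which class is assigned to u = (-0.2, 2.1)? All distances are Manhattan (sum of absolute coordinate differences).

d(u, class-A) = |-0.2−(-1.2)| + |2.1−1.7| = 1 + 0.4 = 1.4
d(u, class-B) = |-0.2−4.9| + |2.1−1.2| = 5.1 + 0.9 = 6
d(u, class-C) = |-0.2−8.8| + |2.1−(-6.2)| = 9 + 8.3 = 17.3
d(u, class-D) = |-0.2−8.5| + |2.1−(-8.2)| = 8.7 + 10.3 = 19
d(u, class-E) = |-0.2−3.1| + |2.1−(-2.1)| = 3.3 + 4.2 = 7.5
d(u, class-F) = |-0.2−(-7.4)| + |2.1−(-1.7)| = 7.2 + 3.8 = 11
d(u, class-G) = |-0.2−1.4| + |2.1−9| = 1.6 + 6.9 = 8.5
d(u, class-H) = |-0.2−(-1.3)| + |2.1−1.4| = 1.1 + 0.7 = 1.8
The smallest is to class-A, so u lies in the Voronoi region of class-A.

class-A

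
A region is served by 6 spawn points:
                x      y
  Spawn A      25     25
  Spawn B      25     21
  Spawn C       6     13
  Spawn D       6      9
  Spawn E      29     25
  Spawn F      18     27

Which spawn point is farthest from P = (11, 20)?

Since √ is increasing, it suffices to compare squared distances:
d²(P, Spawn A) = (11−25)² + (20−25)² = 196 + 25 = 221
d²(P, Spawn B) = (11−25)² + (20−21)² = 196 + 1 = 197
d²(P, Spawn C) = (11−6)² + (20−13)² = 25 + 49 = 74
d²(P, Spawn D) = (11−6)² + (20−9)² = 25 + 121 = 146
d²(P, Spawn E) = (11−29)² + (20−25)² = 324 + 25 = 349
d²(P, Spawn F) = (11−18)² + (20−27)² = 49 + 49 = 98
The largest is to Spawn E.

Spawn E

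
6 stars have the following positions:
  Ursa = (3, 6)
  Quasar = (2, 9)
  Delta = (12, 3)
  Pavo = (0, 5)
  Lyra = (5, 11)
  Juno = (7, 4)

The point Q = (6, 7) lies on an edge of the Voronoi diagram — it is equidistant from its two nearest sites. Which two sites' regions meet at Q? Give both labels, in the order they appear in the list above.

Ursa and Juno

Squared distances from Q to each site:
d²(Q, Ursa) = (6−3)² + (7−6)² = 9 + 1 = 10
d²(Q, Quasar) = (6−2)² + (7−9)² = 16 + 4 = 20
d²(Q, Delta) = (6−12)² + (7−3)² = 36 + 16 = 52
d²(Q, Pavo) = (6−0)² + (7−5)² = 36 + 4 = 40
d²(Q, Lyra) = (6−5)² + (7−11)² = 1 + 16 = 17
d²(Q, Juno) = (6−7)² + (7−4)² = 1 + 9 = 10
Q is equidistant from Ursa and Juno (both at squared distance 10), and every other site is strictly farther — so Q lies on the Ursa–Juno Voronoi edge.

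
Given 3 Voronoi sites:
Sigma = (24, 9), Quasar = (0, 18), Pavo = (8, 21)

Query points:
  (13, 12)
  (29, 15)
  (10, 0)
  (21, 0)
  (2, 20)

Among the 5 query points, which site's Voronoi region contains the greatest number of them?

(13, 12) — d² to each: Sigma:130, Quasar:205, Pavo:106 → nearest is Pavo
(29, 15) — d² to each: Sigma:61, Quasar:850, Pavo:477 → nearest is Sigma
(10, 0) — d² to each: Sigma:277, Quasar:424, Pavo:445 → nearest is Sigma
(21, 0) — d² to each: Sigma:90, Quasar:765, Pavo:610 → nearest is Sigma
(2, 20) — d² to each: Sigma:605, Quasar:8, Pavo:37 → nearest is Quasar
Tally — Sigma:3, Quasar:1, Pavo:1. Sigma captures the most (3).

Sigma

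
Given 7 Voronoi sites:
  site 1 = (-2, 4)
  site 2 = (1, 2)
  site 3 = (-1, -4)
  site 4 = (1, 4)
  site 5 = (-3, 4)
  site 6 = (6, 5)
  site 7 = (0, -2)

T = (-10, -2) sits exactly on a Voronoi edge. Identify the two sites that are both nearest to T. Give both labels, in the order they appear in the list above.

site 3 and site 5

Squared distances from T to each site:
d²(T, site 1) = (-10−(-2))² + (-2−4)² = 64 + 36 = 100
d²(T, site 2) = (-10−1)² + (-2−2)² = 121 + 16 = 137
d²(T, site 3) = (-10−(-1))² + (-2−(-4))² = 81 + 4 = 85
d²(T, site 4) = (-10−1)² + (-2−4)² = 121 + 36 = 157
d²(T, site 5) = (-10−(-3))² + (-2−4)² = 49 + 36 = 85
d²(T, site 6) = (-10−6)² + (-2−5)² = 256 + 49 = 305
d²(T, site 7) = (-10−0)² + (-2−(-2))² = 100 + 0 = 100
T is equidistant from site 3 and site 5 (both at squared distance 85), and every other site is strictly farther — so T lies on the site 3–site 5 Voronoi edge.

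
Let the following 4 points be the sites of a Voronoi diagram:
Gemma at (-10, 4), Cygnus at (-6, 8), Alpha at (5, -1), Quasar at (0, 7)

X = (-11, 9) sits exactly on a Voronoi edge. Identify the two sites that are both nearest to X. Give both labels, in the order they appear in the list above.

Squared distances from X to each site:
d²(X, Gemma) = (-11−(-10))² + (9−4)² = 1 + 25 = 26
d²(X, Cygnus) = (-11−(-6))² + (9−8)² = 25 + 1 = 26
d²(X, Alpha) = (-11−5)² + (9−(-1))² = 256 + 100 = 356
d²(X, Quasar) = (-11−0)² + (9−7)² = 121 + 4 = 125
X is equidistant from Gemma and Cygnus (both at squared distance 26), and every other site is strictly farther — so X lies on the Gemma–Cygnus Voronoi edge.

Gemma and Cygnus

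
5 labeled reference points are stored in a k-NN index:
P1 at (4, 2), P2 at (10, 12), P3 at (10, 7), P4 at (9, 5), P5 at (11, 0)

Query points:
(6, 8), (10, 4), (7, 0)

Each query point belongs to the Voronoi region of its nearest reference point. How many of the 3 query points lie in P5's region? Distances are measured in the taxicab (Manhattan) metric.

(6, 8) — d to each: P1:8, P2:8, P3:5, P4:6, P5:13 → nearest is P3
(10, 4) — d to each: P1:8, P2:8, P3:3, P4:2, P5:5 → nearest is P4
(7, 0) — d to each: P1:5, P2:15, P3:10, P4:7, P5:4 → nearest is P5
1 of the 3 points has P5 as nearest.

1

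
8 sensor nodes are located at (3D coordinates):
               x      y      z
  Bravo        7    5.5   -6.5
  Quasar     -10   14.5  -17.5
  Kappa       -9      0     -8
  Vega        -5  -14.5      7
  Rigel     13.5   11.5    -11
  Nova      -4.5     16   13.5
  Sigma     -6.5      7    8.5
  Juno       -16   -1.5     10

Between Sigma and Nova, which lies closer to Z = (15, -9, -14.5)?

Sigma

Compare squared distances:
d²(Z, Sigma) = (15−(-6.5))² + (-9−7)² + (-14.5−8.5)² = 462.25 + 256 + 529 = 1247.25
d²(Z, Nova) = (15−(-4.5))² + (-9−16)² + (-14.5−13.5)² = 380.25 + 625 + 784 = 1789.25
1247.25 < 1789.25, so Sigma is closer.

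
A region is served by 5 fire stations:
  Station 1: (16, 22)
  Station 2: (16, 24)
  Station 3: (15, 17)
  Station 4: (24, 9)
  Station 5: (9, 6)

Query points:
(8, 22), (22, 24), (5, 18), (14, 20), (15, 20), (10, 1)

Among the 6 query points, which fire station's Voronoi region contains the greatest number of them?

(8, 22) — d² to each: Station 1:64, Station 2:68, Station 3:74, Station 4:425, Station 5:257 → nearest is Station 1
(22, 24) — d² to each: Station 1:40, Station 2:36, Station 3:98, Station 4:229, Station 5:493 → nearest is Station 2
(5, 18) — d² to each: Station 1:137, Station 2:157, Station 3:101, Station 4:442, Station 5:160 → nearest is Station 3
(14, 20) — d² to each: Station 1:8, Station 2:20, Station 3:10, Station 4:221, Station 5:221 → nearest is Station 1
(15, 20) — d² to each: Station 1:5, Station 2:17, Station 3:9, Station 4:202, Station 5:232 → nearest is Station 1
(10, 1) — d² to each: Station 1:477, Station 2:565, Station 3:281, Station 4:260, Station 5:26 → nearest is Station 5
Tally — Station 1:3, Station 2:1, Station 3:1, Station 5:1. Station 1 captures the most (3).

Station 1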